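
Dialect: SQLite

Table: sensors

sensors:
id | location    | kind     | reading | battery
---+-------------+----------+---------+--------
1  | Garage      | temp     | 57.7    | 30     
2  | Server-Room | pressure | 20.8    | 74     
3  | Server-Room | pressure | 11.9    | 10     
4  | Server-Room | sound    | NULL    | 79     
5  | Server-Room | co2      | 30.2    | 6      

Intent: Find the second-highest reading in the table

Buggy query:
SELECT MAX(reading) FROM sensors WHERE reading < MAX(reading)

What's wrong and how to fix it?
Bug: The inner MAX is an aggregate inside WHERE, which is not allowed

Fix: Compute the overall MAX in a subquery, then take MAX of rows below it

Corrected query:
SELECT MAX(reading) FROM sensors WHERE reading < (SELECT MAX(reading) FROM sensors)

Result:
MAX(reading)
------------
30.2        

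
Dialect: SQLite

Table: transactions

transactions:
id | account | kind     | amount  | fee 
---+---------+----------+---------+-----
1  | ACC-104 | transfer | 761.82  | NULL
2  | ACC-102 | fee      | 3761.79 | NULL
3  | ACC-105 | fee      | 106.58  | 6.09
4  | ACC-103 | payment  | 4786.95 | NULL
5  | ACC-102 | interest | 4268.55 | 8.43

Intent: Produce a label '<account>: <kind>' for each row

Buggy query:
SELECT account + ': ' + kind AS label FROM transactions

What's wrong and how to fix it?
Bug: '+' is numeric addition; on text columns SQLite converts them to 0 instead of concatenating

Fix: Use the || operator for string concatenation

Corrected query:
SELECT account || ': ' || kind AS label FROM transactions

Result:
label            
-----------------
ACC-104: transfer
ACC-102: fee     
ACC-105: fee     
ACC-103: payment 
ACC-102: interest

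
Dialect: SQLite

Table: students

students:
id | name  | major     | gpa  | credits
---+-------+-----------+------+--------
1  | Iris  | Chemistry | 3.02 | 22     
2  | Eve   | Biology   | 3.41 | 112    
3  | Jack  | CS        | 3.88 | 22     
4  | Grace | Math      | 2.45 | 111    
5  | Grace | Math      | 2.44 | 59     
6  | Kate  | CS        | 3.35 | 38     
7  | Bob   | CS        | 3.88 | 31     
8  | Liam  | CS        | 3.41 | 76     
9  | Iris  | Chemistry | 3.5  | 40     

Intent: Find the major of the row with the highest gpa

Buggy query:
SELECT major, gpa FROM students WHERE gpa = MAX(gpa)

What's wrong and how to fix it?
Bug: WHERE is evaluated per row; an aggregate over the whole table isn't defined there

Fix: Use a subquery: WHERE gpa = (SELECT MAX(gpa) FROM students)

Corrected query:
SELECT major, gpa FROM students WHERE gpa = (SELECT MAX(gpa) FROM students)

Result:
major | gpa 
------+-----
CS    | 3.88
CS    | 3.88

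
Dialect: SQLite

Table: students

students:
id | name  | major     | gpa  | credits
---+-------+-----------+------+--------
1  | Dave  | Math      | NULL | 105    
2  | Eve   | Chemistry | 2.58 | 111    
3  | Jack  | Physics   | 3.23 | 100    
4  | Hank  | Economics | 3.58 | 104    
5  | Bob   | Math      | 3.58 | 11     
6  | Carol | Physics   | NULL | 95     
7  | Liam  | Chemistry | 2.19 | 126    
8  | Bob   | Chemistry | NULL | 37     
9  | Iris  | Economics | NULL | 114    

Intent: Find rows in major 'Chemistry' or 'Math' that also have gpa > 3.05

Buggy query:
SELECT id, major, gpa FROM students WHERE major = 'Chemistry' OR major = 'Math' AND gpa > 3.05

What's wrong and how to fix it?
Bug: AND binds tighter than OR, so this parses as major = 'Chemistry' OR (major = 'Math' AND gpa > 3.05)

Fix: Group the OR with parentheses (or use IN), then AND the threshold

Corrected query:
SELECT id, major, gpa FROM students WHERE (major = 'Chemistry' OR major = 'Math') AND gpa > 3.05

Result:
id | major | gpa 
---+-------+-----
5  | Math  | 3.58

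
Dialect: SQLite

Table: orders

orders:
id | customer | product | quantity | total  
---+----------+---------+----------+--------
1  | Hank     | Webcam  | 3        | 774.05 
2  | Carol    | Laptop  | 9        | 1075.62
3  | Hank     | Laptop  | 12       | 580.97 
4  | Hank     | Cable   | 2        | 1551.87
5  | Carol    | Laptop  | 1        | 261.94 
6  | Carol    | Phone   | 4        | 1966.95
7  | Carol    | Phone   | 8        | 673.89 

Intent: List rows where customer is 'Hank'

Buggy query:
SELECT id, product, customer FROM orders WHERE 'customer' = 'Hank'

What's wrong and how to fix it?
Bug: Single quotes denote string literals in SQL; the column name is being compared as a constant string

Fix: Remove the quotes around the column name (or use double quotes for an identifier)

Corrected query:
SELECT id, product, customer FROM orders WHERE customer = 'Hank'

Result:
id | product | customer
---+---------+---------
1  | Webcam  | Hank    
3  | Laptop  | Hank    
4  | Cable   | Hank    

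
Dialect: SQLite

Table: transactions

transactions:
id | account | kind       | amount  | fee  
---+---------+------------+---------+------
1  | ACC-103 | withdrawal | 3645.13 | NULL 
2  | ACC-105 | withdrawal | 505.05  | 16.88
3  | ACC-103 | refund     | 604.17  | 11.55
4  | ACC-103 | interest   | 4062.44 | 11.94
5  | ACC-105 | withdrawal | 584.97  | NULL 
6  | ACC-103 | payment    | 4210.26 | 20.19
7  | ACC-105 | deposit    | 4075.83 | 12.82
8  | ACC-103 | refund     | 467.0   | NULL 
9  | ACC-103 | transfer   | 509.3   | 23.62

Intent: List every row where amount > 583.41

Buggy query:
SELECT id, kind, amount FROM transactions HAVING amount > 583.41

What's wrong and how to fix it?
Bug: This is a non-aggregate query (no GROUP BY, no aggregates), so in SQLite the HAVING clause is invalid here; a row-level condition belongs in WHERE

Fix: Use WHERE for row-level filtering

Corrected query:
SELECT id, kind, amount FROM transactions WHERE amount > 583.41

Result:
id | kind       | amount 
---+------------+--------
1  | withdrawal | 3645.13
3  | refund     | 604.17 
4  | interest   | 4062.44
5  | withdrawal | 584.97 
6  | payment    | 4210.26
7  | deposit    | 4075.83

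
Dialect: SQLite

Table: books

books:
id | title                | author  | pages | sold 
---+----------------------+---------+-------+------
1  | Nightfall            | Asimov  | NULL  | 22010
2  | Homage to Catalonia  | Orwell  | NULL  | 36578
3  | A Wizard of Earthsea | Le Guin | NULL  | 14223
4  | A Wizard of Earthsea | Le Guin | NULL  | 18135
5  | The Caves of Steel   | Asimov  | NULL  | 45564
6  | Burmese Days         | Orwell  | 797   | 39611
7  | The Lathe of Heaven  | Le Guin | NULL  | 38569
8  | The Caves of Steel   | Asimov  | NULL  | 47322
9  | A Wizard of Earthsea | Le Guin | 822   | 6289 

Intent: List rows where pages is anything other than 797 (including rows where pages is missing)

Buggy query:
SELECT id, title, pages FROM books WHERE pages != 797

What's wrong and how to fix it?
Bug: 'pages != 797' is unknown when pages is NULL, so NULL rows are silently excluded

Fix: Add an explicit OR pages IS NULL to include the missing-value rows

Corrected query:
SELECT id, title, pages FROM books WHERE pages != 797 OR pages IS NULL

Result:
id | title                | pages
---+----------------------+------
1  | Nightfall            | NULL 
2  | Homage to Catalonia  | NULL 
3  | A Wizard of Earthsea | NULL 
4  | A Wizard of Earthsea | NULL 
5  | The Caves of Steel   | NULL 
7  | The Lathe of Heaven  | NULL 
8  | The Caves of Steel   | NULL 
9  | A Wizard of Earthsea | 822  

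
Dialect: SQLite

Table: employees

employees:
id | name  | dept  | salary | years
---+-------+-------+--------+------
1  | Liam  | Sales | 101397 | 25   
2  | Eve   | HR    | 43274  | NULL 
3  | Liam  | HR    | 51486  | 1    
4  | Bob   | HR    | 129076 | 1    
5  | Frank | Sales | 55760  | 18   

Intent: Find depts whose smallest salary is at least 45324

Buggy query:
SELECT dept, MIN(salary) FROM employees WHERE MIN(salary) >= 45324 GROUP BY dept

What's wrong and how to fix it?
Bug: MIN() in WHERE is a misuse of aggregate

Fix: Replace WHERE with HAVING after the GROUP BY

Corrected query:
SELECT dept, MIN(salary) FROM employees GROUP BY dept HAVING MIN(salary) >= 45324

Result:
dept  | MIN(salary)
------+------------
Sales | 55760      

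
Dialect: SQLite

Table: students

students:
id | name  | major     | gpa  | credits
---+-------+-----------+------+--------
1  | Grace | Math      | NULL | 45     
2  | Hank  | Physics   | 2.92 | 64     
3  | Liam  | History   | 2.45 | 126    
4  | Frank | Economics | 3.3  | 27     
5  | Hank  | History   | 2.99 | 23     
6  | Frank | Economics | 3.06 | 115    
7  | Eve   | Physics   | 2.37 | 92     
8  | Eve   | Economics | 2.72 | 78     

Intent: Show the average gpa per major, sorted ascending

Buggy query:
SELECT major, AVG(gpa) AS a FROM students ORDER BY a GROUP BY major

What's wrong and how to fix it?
Bug: ORDER BY appears before GROUP BY; SQL clause order requires GROUP BY first

Fix: Reorder: SELECT … FROM … GROUP BY … ORDER BY …

Corrected query:
SELECT major, AVG(gpa) AS a FROM students GROUP BY major ORDER BY a

Result:
major     | a       
----------+---------
Math      | NULL    
Physics   | 2.645   
History   | 2.72    
Economics | 3.026667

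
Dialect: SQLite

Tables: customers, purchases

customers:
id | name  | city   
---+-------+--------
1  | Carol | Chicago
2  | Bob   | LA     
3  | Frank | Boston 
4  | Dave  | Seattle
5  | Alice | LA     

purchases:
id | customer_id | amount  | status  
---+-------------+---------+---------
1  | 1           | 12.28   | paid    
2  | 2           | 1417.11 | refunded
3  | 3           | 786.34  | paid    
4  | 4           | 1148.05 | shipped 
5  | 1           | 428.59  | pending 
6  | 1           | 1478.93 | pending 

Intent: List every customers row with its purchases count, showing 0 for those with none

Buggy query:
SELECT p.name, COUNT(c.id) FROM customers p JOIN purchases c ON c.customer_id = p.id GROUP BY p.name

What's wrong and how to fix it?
Bug: An inner join excludes parents with zero children

Fix: Switch to LEFT JOIN to retain unmatched parent rows

Corrected query:
SELECT p.name, COUNT(c.id) FROM customers p LEFT JOIN purchases c ON c.customer_id = p.id GROUP BY p.name

Result:
name  | COUNT(c.id)
------+------------
Alice | 0          
Bob   | 1          
Carol | 3          
Dave  | 1          
Frank | 1          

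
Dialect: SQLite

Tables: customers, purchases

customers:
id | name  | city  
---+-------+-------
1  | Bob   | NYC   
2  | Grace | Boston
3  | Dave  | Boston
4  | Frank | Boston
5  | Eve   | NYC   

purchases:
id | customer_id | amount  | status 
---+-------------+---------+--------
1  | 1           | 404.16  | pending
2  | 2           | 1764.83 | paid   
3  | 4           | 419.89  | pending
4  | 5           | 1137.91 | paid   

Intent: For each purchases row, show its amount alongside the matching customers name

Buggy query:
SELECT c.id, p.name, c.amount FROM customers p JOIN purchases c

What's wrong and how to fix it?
Bug: JOIN with no ON clause produces a cartesian product; every purchases row pairs with every customers row

Fix: Specify the join condition linking the foreign key to the parent id

Corrected query:
SELECT c.id, p.name, c.amount FROM customers p JOIN purchases c ON c.customer_id = p.id

Result:
id | name  | amount 
---+-------+--------
1  | Bob   | 404.16 
2  | Grace | 1764.83
3  | Frank | 419.89 
4  | Eve   | 1137.91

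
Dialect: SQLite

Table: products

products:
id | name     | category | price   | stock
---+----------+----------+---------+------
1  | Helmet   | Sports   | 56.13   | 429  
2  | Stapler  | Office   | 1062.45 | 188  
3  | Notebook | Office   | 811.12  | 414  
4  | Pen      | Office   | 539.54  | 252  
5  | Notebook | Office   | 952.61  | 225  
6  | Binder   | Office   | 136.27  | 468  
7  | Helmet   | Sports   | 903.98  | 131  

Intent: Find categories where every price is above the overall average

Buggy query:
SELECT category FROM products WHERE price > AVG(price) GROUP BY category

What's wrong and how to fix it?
Bug: WHERE evaluates per row before aggregation, so AVG() is unavailable

Fix: Compute the overall average in a scalar subquery and compare each group's MIN against it in HAVING

Corrected query:
SELECT category FROM products GROUP BY category HAVING MIN(price) > (SELECT AVG(price) FROM products)

Result:
(no rows)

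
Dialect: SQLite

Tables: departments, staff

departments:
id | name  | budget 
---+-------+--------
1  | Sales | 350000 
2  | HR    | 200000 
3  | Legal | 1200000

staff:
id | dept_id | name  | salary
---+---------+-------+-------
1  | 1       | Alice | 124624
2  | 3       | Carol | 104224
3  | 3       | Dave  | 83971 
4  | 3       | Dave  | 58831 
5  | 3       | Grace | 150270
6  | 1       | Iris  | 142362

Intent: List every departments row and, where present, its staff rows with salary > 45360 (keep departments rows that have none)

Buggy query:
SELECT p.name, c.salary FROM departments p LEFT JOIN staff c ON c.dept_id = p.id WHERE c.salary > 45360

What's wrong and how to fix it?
Bug: Filtering c.salary in WHERE discards the NULL rows produced by LEFT JOIN, turning it into an inner join

Fix: Put 'c.salary > 45360' in the JOIN's ON clause instead of WHERE

Corrected query:
SELECT p.name, c.salary FROM departments p LEFT JOIN staff c ON c.dept_id = p.id AND c.salary > 45360

Result:
name  | salary
------+-------
Sales | 124624
Sales | 142362
HR    | NULL  
Legal | 58831 
Legal | 83971 
Legal | 104224
Legal | 150270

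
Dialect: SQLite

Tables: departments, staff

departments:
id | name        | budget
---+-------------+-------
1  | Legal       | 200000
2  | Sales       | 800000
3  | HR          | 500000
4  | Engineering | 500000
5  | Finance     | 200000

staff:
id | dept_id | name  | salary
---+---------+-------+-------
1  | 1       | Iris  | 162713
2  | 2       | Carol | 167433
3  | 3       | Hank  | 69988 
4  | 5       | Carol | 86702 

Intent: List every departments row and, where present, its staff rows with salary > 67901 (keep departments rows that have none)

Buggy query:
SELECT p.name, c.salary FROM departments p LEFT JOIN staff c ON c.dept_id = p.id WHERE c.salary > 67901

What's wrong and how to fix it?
Bug: A WHERE condition on the right-hand table after LEFT JOIN drops unmatched parents

Fix: Put 'c.salary > 67901' in the JOIN's ON clause instead of WHERE

Corrected query:
SELECT p.name, c.salary FROM departments p LEFT JOIN staff c ON c.dept_id = p.id AND c.salary > 67901

Result:
name        | salary
------------+-------
Legal       | 162713
Sales       | 167433
HR          | 69988 
Engineering | NULL  
Finance     | 86702 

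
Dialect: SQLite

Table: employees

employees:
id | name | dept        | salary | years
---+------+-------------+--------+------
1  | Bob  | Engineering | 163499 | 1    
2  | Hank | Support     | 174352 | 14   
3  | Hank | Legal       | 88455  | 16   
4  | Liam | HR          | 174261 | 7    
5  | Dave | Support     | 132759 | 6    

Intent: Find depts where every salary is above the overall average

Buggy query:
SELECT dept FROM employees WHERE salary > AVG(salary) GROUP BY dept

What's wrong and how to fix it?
Bug: WHERE evaluates per row before aggregation, so AVG() is unavailable

Fix: Use a subquery for AVG and a HAVING MIN(...) filter so the condition holds for every row in the group

Corrected query:
SELECT dept FROM employees GROUP BY dept HAVING MIN(salary) > (SELECT AVG(salary) FROM employees)

Result:
dept       
-----------
Engineering
HR         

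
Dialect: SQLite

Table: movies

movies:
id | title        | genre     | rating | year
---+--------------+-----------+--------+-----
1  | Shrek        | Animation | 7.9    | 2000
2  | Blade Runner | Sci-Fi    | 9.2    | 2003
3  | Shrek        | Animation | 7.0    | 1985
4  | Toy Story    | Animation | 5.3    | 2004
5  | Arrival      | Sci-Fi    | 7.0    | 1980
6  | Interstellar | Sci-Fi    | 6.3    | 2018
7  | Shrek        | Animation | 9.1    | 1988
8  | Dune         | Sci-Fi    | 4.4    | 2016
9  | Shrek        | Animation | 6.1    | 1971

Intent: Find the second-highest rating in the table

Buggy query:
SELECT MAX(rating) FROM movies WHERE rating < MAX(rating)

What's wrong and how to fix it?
Bug: MAX(rating) on the right of the comparison is an aggregate-in-WHERE error

Fix: Compute the overall MAX in a subquery, then take MAX of rows below it

Corrected query:
SELECT MAX(rating) FROM movies WHERE rating < (SELECT MAX(rating) FROM movies)

Result:
MAX(rating)
-----------
9.1        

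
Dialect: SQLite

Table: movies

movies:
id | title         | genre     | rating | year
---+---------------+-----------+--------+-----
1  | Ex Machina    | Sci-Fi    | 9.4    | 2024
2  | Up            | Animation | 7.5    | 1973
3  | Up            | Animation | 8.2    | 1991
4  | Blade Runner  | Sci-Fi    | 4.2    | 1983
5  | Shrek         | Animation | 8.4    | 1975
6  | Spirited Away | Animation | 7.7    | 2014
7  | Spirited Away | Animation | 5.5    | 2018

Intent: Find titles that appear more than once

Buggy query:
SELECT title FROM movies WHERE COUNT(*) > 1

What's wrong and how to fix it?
Bug: COUNT(*) is an aggregate and cannot be used in WHERE

Fix: GROUP BY title, then filter groups with HAVING COUNT(*) > 1

Corrected query:
SELECT title FROM movies GROUP BY title HAVING COUNT(*) > 1

Result:
title        
-------------
Spirited Away
Up           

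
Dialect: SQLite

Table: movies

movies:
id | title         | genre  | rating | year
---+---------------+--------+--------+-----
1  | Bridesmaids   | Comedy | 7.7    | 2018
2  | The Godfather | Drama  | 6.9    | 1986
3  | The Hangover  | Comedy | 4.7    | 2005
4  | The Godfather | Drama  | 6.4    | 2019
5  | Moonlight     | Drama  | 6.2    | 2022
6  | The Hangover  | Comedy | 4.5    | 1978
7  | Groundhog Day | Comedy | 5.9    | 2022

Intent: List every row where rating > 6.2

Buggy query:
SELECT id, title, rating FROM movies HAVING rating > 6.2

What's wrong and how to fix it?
Bug: HAVING filters the output of aggregation, but this query has no GROUP BY and no aggregate functions, so SQLite rejects it (HAVING clause on a non-aggregate query); the condition here is per row

Fix: Replace HAVING with WHERE since the condition applies to individual rows

Corrected query:
SELECT id, title, rating FROM movies WHERE rating > 6.2

Result:
id | title         | rating
---+---------------+-------
1  | Bridesmaids   | 7.7   
2  | The Godfather | 6.9   
4  | The Godfather | 6.4   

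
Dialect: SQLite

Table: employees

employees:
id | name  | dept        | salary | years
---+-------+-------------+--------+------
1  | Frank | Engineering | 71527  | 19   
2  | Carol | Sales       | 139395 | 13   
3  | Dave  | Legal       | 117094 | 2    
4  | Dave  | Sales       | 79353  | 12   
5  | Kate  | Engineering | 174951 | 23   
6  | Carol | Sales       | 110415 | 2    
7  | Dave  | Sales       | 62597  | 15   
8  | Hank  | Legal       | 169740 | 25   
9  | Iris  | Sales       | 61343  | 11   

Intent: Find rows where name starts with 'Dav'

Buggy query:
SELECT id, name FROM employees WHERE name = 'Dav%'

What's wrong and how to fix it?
Bug: Wildcards only work with LIKE; '=' treats '%' as a literal character

Fix: Use LIKE for wildcard pattern matching

Corrected query:
SELECT id, name FROM employees WHERE name LIKE 'Dav%'

Result:
id | name
---+-----
3  | Dave
4  | Dave
7  | Dave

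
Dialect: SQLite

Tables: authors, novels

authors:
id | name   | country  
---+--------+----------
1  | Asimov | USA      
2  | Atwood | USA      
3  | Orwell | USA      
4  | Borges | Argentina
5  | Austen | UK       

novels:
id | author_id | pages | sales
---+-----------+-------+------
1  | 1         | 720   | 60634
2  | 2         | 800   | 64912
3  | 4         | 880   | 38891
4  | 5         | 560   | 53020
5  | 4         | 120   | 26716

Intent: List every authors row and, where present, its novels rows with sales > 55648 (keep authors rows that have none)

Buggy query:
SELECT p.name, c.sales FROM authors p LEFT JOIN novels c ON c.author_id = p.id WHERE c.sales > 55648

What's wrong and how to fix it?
Bug: A WHERE condition on the right-hand table after LEFT JOIN drops unmatched parents

Fix: Move the right-table condition into the ON clause so unmatched parents are kept

Corrected query:
SELECT p.name, c.sales FROM authors p LEFT JOIN novels c ON c.author_id = p.id AND c.sales > 55648

Result:
name   | sales
-------+------
Asimov | 60634
Atwood | 64912
Orwell | NULL 
Borges | NULL 
Austen | NULL 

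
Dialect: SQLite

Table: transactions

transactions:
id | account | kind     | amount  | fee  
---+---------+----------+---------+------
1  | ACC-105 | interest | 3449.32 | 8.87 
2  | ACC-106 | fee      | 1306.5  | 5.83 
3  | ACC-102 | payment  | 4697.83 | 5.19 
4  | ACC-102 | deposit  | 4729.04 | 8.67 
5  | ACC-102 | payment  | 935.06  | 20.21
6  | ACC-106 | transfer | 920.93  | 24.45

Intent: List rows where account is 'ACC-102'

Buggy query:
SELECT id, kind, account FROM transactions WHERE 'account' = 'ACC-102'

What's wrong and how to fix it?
Bug: 'account' in single quotes is a string literal, not the column; the comparison is literal-vs-literal and never true

Fix: Reference the column as account without single quotes

Corrected query:
SELECT id, kind, account FROM transactions WHERE account = 'ACC-102'

Result:
id | kind    | account
---+---------+--------
3  | payment | ACC-102
4  | deposit | ACC-102
5  | payment | ACC-102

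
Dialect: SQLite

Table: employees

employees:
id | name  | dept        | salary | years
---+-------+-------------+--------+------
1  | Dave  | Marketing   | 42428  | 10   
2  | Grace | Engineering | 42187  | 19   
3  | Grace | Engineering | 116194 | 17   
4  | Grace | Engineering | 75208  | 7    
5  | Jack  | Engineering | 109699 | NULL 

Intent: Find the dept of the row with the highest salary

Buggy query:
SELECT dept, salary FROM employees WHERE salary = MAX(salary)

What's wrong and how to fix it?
Bug: WHERE is evaluated per row; an aggregate over the whole table isn't defined there

Fix: Wrap MAX in a scalar subquery so WHERE compares against a single value

Corrected query:
SELECT dept, salary FROM employees WHERE salary = (SELECT MAX(salary) FROM employees)

Result:
dept        | salary
------------+-------
Engineering | 116194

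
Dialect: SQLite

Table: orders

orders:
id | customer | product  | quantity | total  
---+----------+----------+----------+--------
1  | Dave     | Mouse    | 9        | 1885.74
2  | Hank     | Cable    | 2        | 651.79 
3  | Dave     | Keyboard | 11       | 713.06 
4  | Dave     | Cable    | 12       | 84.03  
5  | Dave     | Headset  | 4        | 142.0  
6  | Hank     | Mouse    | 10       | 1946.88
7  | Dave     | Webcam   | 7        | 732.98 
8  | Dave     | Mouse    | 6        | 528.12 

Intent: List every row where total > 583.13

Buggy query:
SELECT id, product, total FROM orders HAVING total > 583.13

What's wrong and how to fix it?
Bug: HAVING filters the output of aggregation, but this query has no GROUP BY and no aggregate functions, so SQLite rejects it (HAVING clause on a non-aggregate query); the condition here is per row

Fix: Replace HAVING with WHERE since the condition applies to individual rows

Corrected query:
SELECT id, product, total FROM orders WHERE total > 583.13

Result:
id | product  | total  
---+----------+--------
1  | Mouse    | 1885.74
2  | Cable    | 651.79 
3  | Keyboard | 713.06 
6  | Mouse    | 1946.88
7  | Webcam   | 732.98 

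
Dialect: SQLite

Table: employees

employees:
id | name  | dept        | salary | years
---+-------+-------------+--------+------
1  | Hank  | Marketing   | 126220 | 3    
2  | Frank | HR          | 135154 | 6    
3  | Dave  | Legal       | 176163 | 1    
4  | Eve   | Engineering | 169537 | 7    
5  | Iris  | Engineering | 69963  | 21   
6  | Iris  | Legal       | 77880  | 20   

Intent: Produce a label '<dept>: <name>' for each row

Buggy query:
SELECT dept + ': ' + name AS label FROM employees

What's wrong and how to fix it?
Bug: '+' is numeric addition; on text columns SQLite converts them to 0 instead of concatenating

Fix: Replace + with || to concatenate text

Corrected query:
SELECT dept || ': ' || name AS label FROM employees

Result:
label            
-----------------
Marketing: Hank  
HR: Frank        
Legal: Dave      
Engineering: Eve 
Engineering: Iris
Legal: Iris      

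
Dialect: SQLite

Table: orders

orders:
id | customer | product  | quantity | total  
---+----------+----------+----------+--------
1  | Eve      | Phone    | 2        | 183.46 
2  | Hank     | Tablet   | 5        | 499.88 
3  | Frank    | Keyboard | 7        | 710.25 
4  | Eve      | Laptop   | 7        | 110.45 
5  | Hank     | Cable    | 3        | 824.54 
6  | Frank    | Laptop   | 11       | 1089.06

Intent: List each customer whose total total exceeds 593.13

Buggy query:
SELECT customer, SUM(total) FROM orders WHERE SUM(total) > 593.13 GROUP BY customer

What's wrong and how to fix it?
Bug: WHERE runs before GROUP BY, so aggregates aren't available there

Fix: Move the aggregate condition to a HAVING clause

Corrected query:
SELECT customer, SUM(total) FROM orders GROUP BY customer HAVING SUM(total) > 593.13

Result:
customer | SUM(total)
---------+-----------
Frank    | 1799.31   
Hank     | 1324.42   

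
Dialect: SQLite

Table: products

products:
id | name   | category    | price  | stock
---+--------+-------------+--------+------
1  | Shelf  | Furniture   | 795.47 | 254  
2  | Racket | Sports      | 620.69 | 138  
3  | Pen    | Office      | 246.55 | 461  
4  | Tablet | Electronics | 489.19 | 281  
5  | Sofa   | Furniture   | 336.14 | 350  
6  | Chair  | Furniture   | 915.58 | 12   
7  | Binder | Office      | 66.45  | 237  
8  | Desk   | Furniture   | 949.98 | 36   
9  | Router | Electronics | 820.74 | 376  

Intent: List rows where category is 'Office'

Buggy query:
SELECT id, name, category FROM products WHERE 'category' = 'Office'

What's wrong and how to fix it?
Bug: 'category' in single quotes is a string literal, not the column; the comparison is literal-vs-literal and never true

Fix: Remove the quotes around the column name (or use double quotes for an identifier)

Corrected query:
SELECT id, name, category FROM products WHERE category = 'Office'

Result:
id | name   | category
---+--------+---------
3  | Pen    | Office  
7  | Binder | Office  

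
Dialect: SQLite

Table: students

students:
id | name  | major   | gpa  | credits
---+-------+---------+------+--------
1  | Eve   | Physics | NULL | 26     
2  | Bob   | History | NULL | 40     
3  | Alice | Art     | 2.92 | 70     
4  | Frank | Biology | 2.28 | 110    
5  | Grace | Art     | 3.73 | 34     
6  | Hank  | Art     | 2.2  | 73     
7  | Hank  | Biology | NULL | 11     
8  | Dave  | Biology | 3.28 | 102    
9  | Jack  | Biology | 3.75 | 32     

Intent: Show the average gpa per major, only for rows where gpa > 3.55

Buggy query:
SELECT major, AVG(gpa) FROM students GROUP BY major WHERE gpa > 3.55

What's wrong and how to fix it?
Bug: WHERE cannot follow GROUP BY

Fix: Move the WHERE clause before GROUP BY

Corrected query:
SELECT major, AVG(gpa) FROM students WHERE gpa > 3.55 GROUP BY major

Result:
major   | AVG(gpa)
--------+---------
Art     | 3.73    
Biology | 3.75    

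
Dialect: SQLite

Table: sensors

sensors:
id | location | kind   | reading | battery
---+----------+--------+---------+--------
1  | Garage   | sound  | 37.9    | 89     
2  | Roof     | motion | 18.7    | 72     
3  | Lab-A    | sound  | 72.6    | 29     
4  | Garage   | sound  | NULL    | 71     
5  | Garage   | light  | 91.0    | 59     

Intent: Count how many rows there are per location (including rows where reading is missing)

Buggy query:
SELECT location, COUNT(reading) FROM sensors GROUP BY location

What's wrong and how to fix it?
Bug: COUNT(reading) skips NULLs, so groups with missing reading are undercounted

Fix: Use COUNT(*) to count all rows regardless of NULL

Corrected query:
SELECT location, COUNT(*) FROM sensors GROUP BY location

Result:
location | COUNT(*)
---------+---------
Garage   | 3       
Lab-A    | 1       
Roof     | 1       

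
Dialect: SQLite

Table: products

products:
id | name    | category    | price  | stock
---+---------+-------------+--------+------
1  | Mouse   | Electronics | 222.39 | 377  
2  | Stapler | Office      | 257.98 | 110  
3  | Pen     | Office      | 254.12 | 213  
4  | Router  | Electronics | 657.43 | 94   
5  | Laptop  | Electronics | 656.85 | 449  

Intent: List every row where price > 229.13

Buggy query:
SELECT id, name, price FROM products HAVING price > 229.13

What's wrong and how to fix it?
Bug: This is a non-aggregate query (no GROUP BY, no aggregates), so in SQLite the HAVING clause is invalid here; a row-level condition belongs in WHERE

Fix: Use WHERE for row-level filtering

Corrected query:
SELECT id, name, price FROM products WHERE price > 229.13

Result:
id | name    | price 
---+---------+-------
2  | Stapler | 257.98
3  | Pen     | 254.12
4  | Router  | 657.43
5  | Laptop  | 656.85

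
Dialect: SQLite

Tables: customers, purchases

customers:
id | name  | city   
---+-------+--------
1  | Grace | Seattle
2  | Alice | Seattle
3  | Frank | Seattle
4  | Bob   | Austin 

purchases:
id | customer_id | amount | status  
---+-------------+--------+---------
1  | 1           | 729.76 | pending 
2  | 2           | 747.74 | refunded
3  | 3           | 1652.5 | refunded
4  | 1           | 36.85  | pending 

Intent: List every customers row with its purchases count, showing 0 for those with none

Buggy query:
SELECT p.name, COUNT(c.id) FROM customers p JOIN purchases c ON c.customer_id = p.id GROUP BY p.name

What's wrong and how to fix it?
Bug: INNER JOIN drops customers rows that have no matching purchases rows

Fix: Switch to LEFT JOIN to retain unmatched parent rows

Corrected query:
SELECT p.name, COUNT(c.id) FROM customers p LEFT JOIN purchases c ON c.customer_id = p.id GROUP BY p.name

Result:
name  | COUNT(c.id)
------+------------
Alice | 1          
Bob   | 0          
Frank | 1          
Grace | 2          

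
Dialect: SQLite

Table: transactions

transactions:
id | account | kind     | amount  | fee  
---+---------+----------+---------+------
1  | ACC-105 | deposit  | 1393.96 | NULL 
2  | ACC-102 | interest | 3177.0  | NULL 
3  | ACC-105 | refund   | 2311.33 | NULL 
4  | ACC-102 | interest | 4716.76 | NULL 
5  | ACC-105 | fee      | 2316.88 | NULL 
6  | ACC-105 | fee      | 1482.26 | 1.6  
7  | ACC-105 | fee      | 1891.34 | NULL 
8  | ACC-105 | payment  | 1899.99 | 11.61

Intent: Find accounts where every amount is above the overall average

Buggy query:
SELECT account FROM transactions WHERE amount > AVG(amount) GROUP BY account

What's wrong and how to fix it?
Bug: WHERE evaluates per row before aggregation, so AVG() is unavailable

Fix: Use a subquery for AVG and a HAVING MIN(...) filter so the condition holds for every row in the group

Corrected query:
SELECT account FROM transactions GROUP BY account HAVING MIN(amount) > (SELECT AVG(amount) FROM transactions)

Result:
account
-------
ACC-102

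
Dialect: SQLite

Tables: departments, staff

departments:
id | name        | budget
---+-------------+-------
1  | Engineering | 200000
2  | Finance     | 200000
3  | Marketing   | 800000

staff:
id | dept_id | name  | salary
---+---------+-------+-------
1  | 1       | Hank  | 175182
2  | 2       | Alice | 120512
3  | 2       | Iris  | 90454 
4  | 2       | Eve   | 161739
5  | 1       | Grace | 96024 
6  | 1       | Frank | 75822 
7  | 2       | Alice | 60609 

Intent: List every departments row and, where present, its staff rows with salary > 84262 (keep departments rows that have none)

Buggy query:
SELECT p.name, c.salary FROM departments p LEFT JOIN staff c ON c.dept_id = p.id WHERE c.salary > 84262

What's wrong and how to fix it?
Bug: Filtering c.salary in WHERE discards the NULL rows produced by LEFT JOIN, turning it into an inner join

Fix: Move the right-table condition into the ON clause so unmatched parents are kept

Corrected query:
SELECT p.name, c.salary FROM departments p LEFT JOIN staff c ON c.dept_id = p.id AND c.salary > 84262

Result:
name        | salary
------------+-------
Engineering | 96024 
Engineering | 175182
Finance     | 90454 
Finance     | 120512
Finance     | 161739
Marketing   | NULL  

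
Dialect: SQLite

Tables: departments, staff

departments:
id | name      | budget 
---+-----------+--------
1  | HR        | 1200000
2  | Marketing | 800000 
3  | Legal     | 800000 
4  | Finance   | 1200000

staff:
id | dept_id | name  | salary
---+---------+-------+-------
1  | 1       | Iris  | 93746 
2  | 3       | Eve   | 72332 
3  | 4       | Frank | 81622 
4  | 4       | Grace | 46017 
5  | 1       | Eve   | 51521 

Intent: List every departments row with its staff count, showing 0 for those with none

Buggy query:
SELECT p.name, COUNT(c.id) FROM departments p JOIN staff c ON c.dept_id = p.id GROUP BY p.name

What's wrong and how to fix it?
Bug: INNER JOIN drops departments rows that have no matching staff rows

Fix: Switch to LEFT JOIN to retain unmatched parent rows

Corrected query:
SELECT p.name, COUNT(c.id) FROM departments p LEFT JOIN staff c ON c.dept_id = p.id GROUP BY p.name

Result:
name      | COUNT(c.id)
----------+------------
Finance   | 2          
HR        | 2          
Legal     | 1          
Marketing | 0          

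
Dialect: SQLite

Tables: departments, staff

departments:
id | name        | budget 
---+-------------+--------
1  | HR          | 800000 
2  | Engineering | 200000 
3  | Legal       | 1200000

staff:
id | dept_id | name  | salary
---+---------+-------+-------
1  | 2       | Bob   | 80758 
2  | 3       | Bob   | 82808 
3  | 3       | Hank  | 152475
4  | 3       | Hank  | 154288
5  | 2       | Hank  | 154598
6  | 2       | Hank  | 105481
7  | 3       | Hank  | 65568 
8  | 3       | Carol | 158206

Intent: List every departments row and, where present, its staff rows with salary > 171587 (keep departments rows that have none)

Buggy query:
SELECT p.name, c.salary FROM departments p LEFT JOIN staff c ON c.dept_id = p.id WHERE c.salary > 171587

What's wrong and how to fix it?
Bug: Filtering c.salary in WHERE discards the NULL rows produced by LEFT JOIN, turning it into an inner join

Fix: Move the right-table condition into the ON clause so unmatched parents are kept

Corrected query:
SELECT p.name, c.salary FROM departments p LEFT JOIN staff c ON c.dept_id = p.id AND c.salary > 171587

Result:
name        | salary
------------+-------
HR          | NULL  
Engineering | NULL  
Legal       | NULL  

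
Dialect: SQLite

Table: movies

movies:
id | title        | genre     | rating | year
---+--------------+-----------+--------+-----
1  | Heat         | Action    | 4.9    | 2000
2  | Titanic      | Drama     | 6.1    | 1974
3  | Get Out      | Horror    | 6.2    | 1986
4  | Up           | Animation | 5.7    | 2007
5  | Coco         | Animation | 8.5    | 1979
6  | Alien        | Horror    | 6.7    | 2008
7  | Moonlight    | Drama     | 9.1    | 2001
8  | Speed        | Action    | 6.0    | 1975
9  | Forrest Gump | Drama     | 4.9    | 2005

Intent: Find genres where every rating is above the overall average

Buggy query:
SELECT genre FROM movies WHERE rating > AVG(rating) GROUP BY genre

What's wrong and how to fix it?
Bug: WHERE evaluates per row before aggregation, so AVG() is unavailable

Fix: Compute the overall average in a scalar subquery and compare each group's MIN against it in HAVING

Corrected query:
SELECT genre FROM movies GROUP BY genre HAVING MIN(rating) > (SELECT AVG(rating) FROM movies)

Result:
(no rows)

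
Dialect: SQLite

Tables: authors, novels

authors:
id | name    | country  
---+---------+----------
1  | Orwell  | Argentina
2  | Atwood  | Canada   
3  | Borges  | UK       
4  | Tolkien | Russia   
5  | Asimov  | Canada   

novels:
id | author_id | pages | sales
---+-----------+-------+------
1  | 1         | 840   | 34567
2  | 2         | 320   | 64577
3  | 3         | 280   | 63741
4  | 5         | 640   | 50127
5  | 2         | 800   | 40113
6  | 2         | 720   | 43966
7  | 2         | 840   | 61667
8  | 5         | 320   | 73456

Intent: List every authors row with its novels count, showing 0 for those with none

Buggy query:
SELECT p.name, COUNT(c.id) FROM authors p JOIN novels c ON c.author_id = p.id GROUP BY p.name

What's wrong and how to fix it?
Bug: INNER JOIN drops authors rows that have no matching novels rows

Fix: Switch to LEFT JOIN to retain unmatched parent rows

Corrected query:
SELECT p.name, COUNT(c.id) FROM authors p LEFT JOIN novels c ON c.author_id = p.id GROUP BY p.name

Result:
name    | COUNT(c.id)
--------+------------
Asimov  | 2          
Atwood  | 4          
Borges  | 1          
Orwell  | 1          
Tolkien | 0          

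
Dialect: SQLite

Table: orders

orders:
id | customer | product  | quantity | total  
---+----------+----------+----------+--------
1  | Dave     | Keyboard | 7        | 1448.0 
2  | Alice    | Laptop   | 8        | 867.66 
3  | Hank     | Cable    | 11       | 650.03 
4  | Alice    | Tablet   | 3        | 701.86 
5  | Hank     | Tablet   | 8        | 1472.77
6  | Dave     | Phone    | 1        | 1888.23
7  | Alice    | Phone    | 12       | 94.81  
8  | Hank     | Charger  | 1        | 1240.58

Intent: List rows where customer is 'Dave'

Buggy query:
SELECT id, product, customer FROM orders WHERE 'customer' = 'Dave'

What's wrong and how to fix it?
Bug: Single quotes denote string literals in SQL; the column name is being compared as a constant string

Fix: Reference the column as customer without single quotes

Corrected query:
SELECT id, product, customer FROM orders WHERE customer = 'Dave'

Result:
id | product  | customer
---+----------+---------
1  | Keyboard | Dave    
6  | Phone    | Dave    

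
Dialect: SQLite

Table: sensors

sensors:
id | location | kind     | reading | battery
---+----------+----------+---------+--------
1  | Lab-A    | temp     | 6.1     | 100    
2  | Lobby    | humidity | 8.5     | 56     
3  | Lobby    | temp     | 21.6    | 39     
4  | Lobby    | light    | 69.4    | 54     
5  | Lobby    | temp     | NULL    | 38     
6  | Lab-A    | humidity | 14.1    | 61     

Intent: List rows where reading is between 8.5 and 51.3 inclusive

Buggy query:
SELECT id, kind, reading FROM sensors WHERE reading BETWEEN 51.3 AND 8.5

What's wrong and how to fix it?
Bug: The bounds are reversed; BETWEEN a AND b requires a <= b to match anything

Fix: Swap the bounds so the smaller value comes first

Corrected query:
SELECT id, kind, reading FROM sensors WHERE reading BETWEEN 8.5 AND 51.3

Result:
id | kind     | reading
---+----------+--------
2  | humidity | 8.5    
3  | temp     | 21.6   
6  | humidity | 14.1   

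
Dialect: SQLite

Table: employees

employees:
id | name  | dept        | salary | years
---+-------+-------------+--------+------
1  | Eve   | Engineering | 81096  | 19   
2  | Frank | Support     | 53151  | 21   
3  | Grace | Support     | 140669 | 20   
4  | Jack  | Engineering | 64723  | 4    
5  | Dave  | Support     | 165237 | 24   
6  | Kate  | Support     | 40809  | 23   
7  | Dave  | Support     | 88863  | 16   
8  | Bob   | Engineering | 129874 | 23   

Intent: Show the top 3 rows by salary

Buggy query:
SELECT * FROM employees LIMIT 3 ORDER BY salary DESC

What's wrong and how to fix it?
Bug: LIMIT must come after ORDER BY

Fix: Swap the clauses: ORDER BY first, then LIMIT

Corrected query:
SELECT * FROM employees ORDER BY salary DESC LIMIT 3

Result:
id | name  | dept        | salary | years
---+-------+-------------+--------+------
5  | Dave  | Support     | 165237 | 24   
3  | Grace | Support     | 140669 | 20   
8  | Bob   | Engineering | 129874 | 23   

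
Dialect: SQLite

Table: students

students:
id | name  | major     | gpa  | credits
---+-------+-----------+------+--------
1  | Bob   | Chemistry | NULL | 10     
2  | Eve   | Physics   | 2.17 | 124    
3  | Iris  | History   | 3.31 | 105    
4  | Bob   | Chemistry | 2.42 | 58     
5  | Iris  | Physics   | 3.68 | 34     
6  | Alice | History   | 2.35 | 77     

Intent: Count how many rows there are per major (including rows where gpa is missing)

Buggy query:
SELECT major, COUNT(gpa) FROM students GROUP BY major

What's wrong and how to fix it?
Bug: COUNT(column) counts non-NULL values only; rows with NULL gpa aren't counted

Fix: Use COUNT(*) to count all rows regardless of NULL

Corrected query:
SELECT major, COUNT(*) FROM students GROUP BY major

Result:
major     | COUNT(*)
----------+---------
Chemistry | 2       
History   | 2       
Physics   | 2       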